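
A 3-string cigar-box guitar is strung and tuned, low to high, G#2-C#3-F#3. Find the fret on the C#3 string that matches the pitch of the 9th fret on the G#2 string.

4

G#2 at fret 9 is G#2 + 9 semitones = F3.
The open C#3 string is 5 semitones above the open G#2, so the same pitch on the C#3 string lies at fret 9 − 5 = 4.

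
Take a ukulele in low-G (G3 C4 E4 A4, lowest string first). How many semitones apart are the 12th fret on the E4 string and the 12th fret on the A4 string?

E4 at fret 12 → E5 (MIDI 76); A4 at fret 12 → A5 (MIDI 81).
76 − 81 = -5, so the two pitches are 5 semitones apart, with A5 the higher.

5 semitones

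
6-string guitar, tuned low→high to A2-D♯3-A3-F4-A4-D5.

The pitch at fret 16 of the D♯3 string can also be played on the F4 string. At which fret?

2

D♯3 at fret 16 is D♯3 + 16 semitones = G4.
The open F4 string is 14 semitones above the open D♯3, so the same pitch on the F4 string lies at fret 16 − 14 = 2.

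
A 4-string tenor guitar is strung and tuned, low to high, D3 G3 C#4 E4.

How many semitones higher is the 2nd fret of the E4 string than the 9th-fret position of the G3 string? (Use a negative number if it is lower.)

E4 at fret 2 → F#4 (MIDI 66); G3 at fret 9 → E4 (MIDI 64).
66 − 64 = 2, so the two pitches are 2 semitones apart.

2 semitones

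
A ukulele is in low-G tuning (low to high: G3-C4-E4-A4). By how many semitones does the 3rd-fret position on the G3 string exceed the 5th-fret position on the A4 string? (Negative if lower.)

G3 at fret 3 → A#3 (MIDI 58); A4 at fret 5 → D5 (MIDI 74).
58 − 74 = -16, so the two pitches are 16 semitones apart.

-16 semitones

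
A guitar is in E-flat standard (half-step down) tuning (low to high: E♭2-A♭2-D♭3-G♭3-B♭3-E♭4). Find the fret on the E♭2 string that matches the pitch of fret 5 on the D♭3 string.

D♭3 at fret 5 is D♭3 + 5 semitones = G♭3.
The open E♭2 string is 10 semitones below the open D♭3, so the same pitch on the E♭2 string lies at fret 5 + 10 = 15.

15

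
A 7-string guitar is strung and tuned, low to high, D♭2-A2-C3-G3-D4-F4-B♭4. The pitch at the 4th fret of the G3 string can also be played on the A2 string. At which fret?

14

Fret 4 on G3 is MIDI 55 + 4 = 59 (B3). On the A2 string (open MIDI 45), that pitch is 59 − 45 = fret 14.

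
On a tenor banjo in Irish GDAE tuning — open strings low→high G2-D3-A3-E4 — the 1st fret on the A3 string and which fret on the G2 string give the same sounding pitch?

15

Fret 1 on A3 is MIDI 57 + 1 = 58 (A♯3). On the G2 string (open MIDI 43), that pitch is 58 − 43 = fret 15.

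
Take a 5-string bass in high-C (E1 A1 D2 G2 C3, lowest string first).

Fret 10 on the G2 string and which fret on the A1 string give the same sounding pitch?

Fret 10 on G2 is MIDI 43 + 10 = 53 (F3). On the A1 string (open MIDI 33), that pitch is 53 − 33 = fret 20.

20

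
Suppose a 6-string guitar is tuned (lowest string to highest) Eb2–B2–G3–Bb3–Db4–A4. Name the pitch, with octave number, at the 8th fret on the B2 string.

The open B2 string plus 8 semitones: B–C–Db–D–Eb–E–F–Gb–G.
The walk passes from B into C once, so the octave number goes from 2 to 3.

G3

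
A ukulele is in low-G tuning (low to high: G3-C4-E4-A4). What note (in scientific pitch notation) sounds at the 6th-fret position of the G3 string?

C#4

G3 is MIDI 55. Adding 6 gives 61, which is C#4.
(Equivalently spelled Db4.)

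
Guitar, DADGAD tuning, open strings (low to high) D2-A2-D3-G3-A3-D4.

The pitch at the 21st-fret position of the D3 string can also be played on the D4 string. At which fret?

Fret 21 on D3 is MIDI 50 + 21 = 71 (B4). On the D4 string (open MIDI 62), that pitch is 71 − 62 = fret 9.

9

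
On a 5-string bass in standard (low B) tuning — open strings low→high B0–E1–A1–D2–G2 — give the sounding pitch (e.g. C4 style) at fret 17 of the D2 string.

The open D2 string plus 17 semitones: D–D#–E–F–…–F–F#–G.
The walk passes from B into C once, so the octave number goes from 2 to 3.

G3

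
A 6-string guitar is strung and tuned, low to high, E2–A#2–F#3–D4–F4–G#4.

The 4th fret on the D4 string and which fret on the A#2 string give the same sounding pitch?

20

Fret 4 on D4 is MIDI 62 + 4 = 66 (F#4). On the A#2 string (open MIDI 46), that pitch is 66 − 46 = fret 20.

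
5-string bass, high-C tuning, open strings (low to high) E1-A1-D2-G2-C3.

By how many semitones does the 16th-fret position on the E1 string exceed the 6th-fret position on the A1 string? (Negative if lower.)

E1 at fret 16 → G#2 (MIDI 44); A1 at fret 6 → D#2 (MIDI 39).
44 − 39 = 5, so the two pitches are 5 semitones apart.

5 semitones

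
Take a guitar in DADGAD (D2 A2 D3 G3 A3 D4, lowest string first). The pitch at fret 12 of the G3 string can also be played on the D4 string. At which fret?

G3 at fret 12 is G3 + 12 semitones = G4.
The open D4 string is 7 semitones above the open G3, so the same pitch on the D4 string lies at fret 12 − 7 = 5.

5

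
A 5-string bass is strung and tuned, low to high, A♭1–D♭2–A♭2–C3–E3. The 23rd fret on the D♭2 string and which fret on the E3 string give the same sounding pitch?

Fret 23 on D♭2 is MIDI 37 + 23 = 60 (C4). On the E3 string (open MIDI 52), that pitch is 60 − 52 = fret 8.

8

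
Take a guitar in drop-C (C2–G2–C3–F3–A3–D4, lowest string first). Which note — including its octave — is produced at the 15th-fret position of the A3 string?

Each fret is one semitone, so A3 + 15 = C5.

C5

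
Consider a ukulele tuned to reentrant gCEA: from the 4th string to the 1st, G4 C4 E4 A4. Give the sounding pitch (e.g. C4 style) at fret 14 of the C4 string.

C4 is MIDI 60. Adding 14 gives 74, which is D5.

D5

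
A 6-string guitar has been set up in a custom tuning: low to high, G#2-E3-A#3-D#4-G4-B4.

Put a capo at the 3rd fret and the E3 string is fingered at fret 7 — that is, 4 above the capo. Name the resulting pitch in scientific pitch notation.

B3

The capo raises the open E3 by 3 semitones to G3; fretting 4 more gives E3 + 3 + 4 = E3 + 7 semitones = B3.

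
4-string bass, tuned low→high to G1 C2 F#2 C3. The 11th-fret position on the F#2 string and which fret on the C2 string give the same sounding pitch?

17

Fret 11 on F#2 is MIDI 42 + 11 = 53 (F3). On the C2 string (open MIDI 36), that pitch is 53 − 36 = fret 17.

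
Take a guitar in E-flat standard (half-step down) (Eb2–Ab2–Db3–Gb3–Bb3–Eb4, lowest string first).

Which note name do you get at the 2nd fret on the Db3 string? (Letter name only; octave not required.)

The open Db3 string plus 2 semitones: Db–D–Eb.
(Equivalently spelled D#.)

Eb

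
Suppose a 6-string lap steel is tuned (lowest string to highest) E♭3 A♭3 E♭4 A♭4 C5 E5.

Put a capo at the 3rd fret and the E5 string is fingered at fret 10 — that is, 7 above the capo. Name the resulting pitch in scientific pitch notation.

D6

The capo raises the open E5 by 3 semitones to G5; fretting 7 more gives E5 + 3 + 7 = E5 + 10 semitones = D6.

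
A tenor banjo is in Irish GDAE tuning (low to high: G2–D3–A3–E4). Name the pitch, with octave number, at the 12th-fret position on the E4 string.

E5

The open E4 string plus 12 semitones: E–F–F#–G–…–D–D#–E.
The walk passes from B into C once, so the octave number goes from 4 to 5.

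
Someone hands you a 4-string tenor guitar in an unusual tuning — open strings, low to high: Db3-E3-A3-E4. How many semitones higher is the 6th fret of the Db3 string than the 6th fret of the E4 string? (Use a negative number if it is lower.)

-15 semitones

Db3 at fret 6 → G3 (MIDI 55); E4 at fret 6 → Bb4 (MIDI 70).
55 − 70 = -15, so the two pitches are 15 semitones apart.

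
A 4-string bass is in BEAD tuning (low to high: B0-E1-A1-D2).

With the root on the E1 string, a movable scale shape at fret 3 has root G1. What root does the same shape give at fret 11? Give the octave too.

Moving from fret 3 to fret 11 shifts the root by 8 semitones.
G1 up 8 semitones is D♯2.

D♯2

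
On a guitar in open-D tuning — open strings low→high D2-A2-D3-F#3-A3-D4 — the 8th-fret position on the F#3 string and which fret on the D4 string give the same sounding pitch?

Fret 8 on F#3 is MIDI 54 + 8 = 62 (D4). On the D4 string (open MIDI 62), that pitch is 62 − 62 = fret 0.

0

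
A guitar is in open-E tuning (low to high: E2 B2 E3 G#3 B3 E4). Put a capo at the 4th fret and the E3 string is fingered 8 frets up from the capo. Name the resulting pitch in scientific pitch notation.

The capo raises the open E3 by 4 semitones to G#3; fretting 8 more gives E3 + 4 + 8 = E3 + 12 semitones = E4.

E4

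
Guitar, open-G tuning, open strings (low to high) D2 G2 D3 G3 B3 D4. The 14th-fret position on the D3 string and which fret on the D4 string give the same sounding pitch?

2

Fret 14 on D3 is MIDI 50 + 14 = 64 (E4). On the D4 string (open MIDI 62), that pitch is 64 − 62 = fret 2.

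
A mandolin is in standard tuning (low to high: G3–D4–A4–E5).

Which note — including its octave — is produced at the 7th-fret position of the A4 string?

E5

A4 is MIDI 69. Adding 7 gives 76, which is E5.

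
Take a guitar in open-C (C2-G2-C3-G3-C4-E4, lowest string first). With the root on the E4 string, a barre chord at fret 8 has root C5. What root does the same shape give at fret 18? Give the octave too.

A#5

Moving from fret 8 to fret 18 shifts the root by 10 semitones.
C5 up 10 semitones is A#5.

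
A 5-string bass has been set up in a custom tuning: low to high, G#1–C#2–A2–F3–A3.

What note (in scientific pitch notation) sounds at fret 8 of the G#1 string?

G#1 is MIDI 32. Adding 8 gives 40, which is E2.

E2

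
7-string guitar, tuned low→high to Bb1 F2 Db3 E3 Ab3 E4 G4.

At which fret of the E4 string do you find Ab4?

4

Ab4 is 4 semitones above the open E4 (E–F–Gb–G–Ab), so it sits at fret 4.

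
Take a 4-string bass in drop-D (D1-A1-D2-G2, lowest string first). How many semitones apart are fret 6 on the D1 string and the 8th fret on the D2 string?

14 semitones

D1 at fret 6 → G#1 (MIDI 32); D2 at fret 8 → A#2 (MIDI 46).
32 − 46 = -14, so the two pitches are 14 semitones apart, with A#2 the higher.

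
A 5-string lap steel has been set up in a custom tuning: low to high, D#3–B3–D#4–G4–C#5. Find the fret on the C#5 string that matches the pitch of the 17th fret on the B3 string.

Fret 17 on B3 is MIDI 59 + 17 = 76 (E5). On the C#5 string (open MIDI 73), that pitch is 76 − 73 = fret 3.

3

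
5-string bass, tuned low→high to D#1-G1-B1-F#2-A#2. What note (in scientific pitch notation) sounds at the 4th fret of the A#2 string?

The open A#2 string plus 4 semitones: A#–B–C–C#–D.
The walk passes from B into C once, so the octave number goes from 2 to 3.

D3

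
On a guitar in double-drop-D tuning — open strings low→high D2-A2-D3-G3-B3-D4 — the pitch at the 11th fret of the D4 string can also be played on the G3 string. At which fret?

D4 at fret 11 is D4 + 11 semitones = C#5.
The open G3 string is 7 semitones below the open D4, so the same pitch on the G3 string lies at fret 11 + 7 = 18.

18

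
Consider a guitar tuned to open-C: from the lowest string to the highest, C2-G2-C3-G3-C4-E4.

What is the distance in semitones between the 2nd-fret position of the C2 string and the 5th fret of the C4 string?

27 semitones

C2 at fret 2 → D2 (MIDI 38); C4 at fret 5 → F4 (MIDI 65).
38 − 65 = -27, so the two pitches are 27 semitones apart, with F4 the higher.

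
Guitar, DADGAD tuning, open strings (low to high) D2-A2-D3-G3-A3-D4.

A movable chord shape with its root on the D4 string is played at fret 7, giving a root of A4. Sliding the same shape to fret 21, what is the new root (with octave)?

Moving from fret 7 to fret 21 shifts the root by 14 semitones.
A4 up 14 semitones is B5.

B5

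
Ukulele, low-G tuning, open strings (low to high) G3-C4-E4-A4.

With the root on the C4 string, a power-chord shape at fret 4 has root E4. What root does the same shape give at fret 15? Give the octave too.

Moving from fret 4 to fret 15 shifts the root by 11 semitones.
E4 up 11 semitones is D#5.

D#5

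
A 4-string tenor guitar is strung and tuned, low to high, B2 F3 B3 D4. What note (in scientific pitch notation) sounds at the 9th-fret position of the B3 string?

B3 is MIDI 59. Adding 9 gives 68, which is G#4.

G#4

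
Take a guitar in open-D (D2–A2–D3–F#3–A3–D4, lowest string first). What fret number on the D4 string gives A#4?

A#4 is 8 semitones above the open D4 (D–D#–E–F–F#–G–G#–A–A#), so it sits at fret 8.

8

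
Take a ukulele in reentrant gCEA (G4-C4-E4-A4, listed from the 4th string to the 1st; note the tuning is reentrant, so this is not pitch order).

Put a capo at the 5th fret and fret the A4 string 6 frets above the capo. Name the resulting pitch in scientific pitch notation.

The capo raises the open A4 by 5 semitones to D5; fretting 6 more gives A4 + 5 + 6 = A4 + 11 semitones = G#5.

G#5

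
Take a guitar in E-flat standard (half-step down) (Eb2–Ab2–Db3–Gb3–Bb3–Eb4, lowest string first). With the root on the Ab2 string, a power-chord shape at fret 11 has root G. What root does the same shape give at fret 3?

B

Moving from fret 11 to fret 3 shifts the root by -8 semitones.
G down 8 semitones is B.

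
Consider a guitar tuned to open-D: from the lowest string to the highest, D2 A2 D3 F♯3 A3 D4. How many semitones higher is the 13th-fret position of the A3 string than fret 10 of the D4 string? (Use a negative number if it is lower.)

A3 at fret 13 → A♯4 (MIDI 70); D4 at fret 10 → C5 (MIDI 72).
70 − 72 = -2, so the two pitches are 2 semitones apart.

-2 semitones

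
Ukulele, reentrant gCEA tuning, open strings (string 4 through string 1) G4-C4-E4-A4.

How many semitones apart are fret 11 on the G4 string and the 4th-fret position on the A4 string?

5 semitones

G4 at fret 11 → F♯5 (MIDI 78); A4 at fret 4 → C♯5 (MIDI 73).
78 − 73 = 5, so the two pitches are 5 semitones apart, with F♯5 the higher.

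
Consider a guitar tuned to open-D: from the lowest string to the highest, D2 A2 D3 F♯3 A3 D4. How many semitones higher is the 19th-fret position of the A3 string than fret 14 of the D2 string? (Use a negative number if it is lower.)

24 semitones

A3 at fret 19 → E5 (MIDI 76); D2 at fret 14 → E3 (MIDI 52).
76 − 52 = 24, so the two pitches are 24 semitones apart.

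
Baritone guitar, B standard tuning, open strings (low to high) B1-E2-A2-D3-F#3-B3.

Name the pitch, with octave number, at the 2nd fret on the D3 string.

D3 is MIDI 50. Adding 2 gives 52, which is E3.

E3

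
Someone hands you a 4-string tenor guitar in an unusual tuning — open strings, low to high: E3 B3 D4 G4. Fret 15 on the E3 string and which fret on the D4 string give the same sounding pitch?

Fret 15 on E3 is MIDI 52 + 15 = 67 (G4). On the D4 string (open MIDI 62), that pitch is 67 − 62 = fret 5.

5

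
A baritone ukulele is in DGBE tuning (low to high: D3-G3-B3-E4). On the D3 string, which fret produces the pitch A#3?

A#3 is 8 semitones above the open D3 (D–D#–E–F–F#–G–G#–A–A#), so it sits at fret 8.

8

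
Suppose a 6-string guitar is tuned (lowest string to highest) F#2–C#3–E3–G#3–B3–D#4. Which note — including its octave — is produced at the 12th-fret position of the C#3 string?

The open C#3 string plus 12 semitones: C#–D–D#–E–…–B–C–C#.
The walk passes from B into C once, so the octave number goes from 3 to 4.
(Equivalently spelled Db4.)

C#4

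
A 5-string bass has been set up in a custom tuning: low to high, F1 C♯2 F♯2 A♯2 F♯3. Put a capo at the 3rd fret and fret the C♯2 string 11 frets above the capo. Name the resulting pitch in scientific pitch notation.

The capo raises the open C♯2 by 3 semitones to E2; fretting 11 more gives C♯2 + 3 + 11 = C♯2 + 14 semitones = D♯3.
(Also written E♭.)

D♯3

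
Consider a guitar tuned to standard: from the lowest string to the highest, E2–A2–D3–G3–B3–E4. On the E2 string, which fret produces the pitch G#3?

16

G#3 is 16 semitones above the open E2 (E–F–F#–G–…–F#–G–G#), so it sits at fret 16.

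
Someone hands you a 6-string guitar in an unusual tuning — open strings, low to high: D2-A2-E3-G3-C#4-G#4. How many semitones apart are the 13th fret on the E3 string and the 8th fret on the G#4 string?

11 semitones

E3 at fret 13 → F4 (MIDI 65); G#4 at fret 8 → E5 (MIDI 76).
65 − 76 = -11, so the two pitches are 11 semitones apart, with E5 the higher.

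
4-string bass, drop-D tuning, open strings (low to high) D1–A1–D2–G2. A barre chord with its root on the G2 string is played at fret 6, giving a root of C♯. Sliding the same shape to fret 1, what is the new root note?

Moving from fret 6 to fret 1 shifts the root by -5 semitones.
C♯ down 5 semitones is G♯.

G♯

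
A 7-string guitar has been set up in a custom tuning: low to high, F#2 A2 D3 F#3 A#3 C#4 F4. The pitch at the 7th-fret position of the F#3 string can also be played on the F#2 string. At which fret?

19

Fret 7 on F#3 is MIDI 54 + 7 = 61 (C#4). On the F#2 string (open MIDI 42), that pitch is 61 − 42 = fret 19.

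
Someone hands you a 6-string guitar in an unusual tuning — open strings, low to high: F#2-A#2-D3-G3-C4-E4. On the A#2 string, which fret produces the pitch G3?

9

G3 is 9 semitones above the open A#2 (A#–B–C–C#–D–D#–E–F–F#–G), so it sits at fret 9.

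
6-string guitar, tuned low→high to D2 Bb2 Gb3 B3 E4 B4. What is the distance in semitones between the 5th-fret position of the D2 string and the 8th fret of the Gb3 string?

19 semitones

D2 at fret 5 → G2 (MIDI 43); Gb3 at fret 8 → D4 (MIDI 62).
43 − 62 = -19, so the two pitches are 19 semitones apart, with D4 the higher.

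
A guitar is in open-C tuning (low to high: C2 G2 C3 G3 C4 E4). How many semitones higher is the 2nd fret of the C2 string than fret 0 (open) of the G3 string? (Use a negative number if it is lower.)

C2 at fret 2 → D2 (MIDI 38); G3 at fret 0 → G3 (MIDI 55).
38 − 55 = -17, so the two pitches are 17 semitones apart.

-17 semitones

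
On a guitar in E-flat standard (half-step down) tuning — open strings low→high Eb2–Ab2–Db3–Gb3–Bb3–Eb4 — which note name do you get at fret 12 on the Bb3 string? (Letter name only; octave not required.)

Bb3 is MIDI 58. Adding 12 gives 70; 70 mod 12 = 10, i.e. Bb.
(Equivalently spelled A#.)

Bb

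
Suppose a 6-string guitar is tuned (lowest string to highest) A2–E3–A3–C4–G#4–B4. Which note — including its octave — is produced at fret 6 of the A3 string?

D#4

The open A3 string plus 6 semitones: A–A#–B–C–C#–D–D#.
The walk passes from B into C once, so the octave number goes from 3 to 4.
(Equivalently spelled Eb4.)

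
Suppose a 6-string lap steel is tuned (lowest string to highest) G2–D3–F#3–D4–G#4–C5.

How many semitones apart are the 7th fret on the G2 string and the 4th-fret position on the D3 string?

G2 at fret 7 → D3 (MIDI 50); D3 at fret 4 → F#3 (MIDI 54).
50 − 54 = -4, so the two pitches are 4 semitones apart, with F#3 the higher.

4 semitones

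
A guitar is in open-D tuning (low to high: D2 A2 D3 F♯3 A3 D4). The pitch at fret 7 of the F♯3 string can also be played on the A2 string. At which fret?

Fret 7 on F♯3 is MIDI 54 + 7 = 61 (C♯4). On the A2 string (open MIDI 45), that pitch is 61 − 45 = fret 16.

16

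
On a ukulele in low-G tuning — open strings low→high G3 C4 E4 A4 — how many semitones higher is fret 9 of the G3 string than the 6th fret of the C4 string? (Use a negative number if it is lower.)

G3 at fret 9 → E4 (MIDI 64); C4 at fret 6 → F#4 (MIDI 66).
64 − 66 = -2, so the two pitches are 2 semitones apart.

-2 semitones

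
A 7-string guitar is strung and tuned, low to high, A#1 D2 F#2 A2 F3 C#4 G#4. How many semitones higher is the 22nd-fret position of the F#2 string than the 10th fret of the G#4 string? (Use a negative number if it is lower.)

F#2 at fret 22 → E4 (MIDI 64); G#4 at fret 10 → F#5 (MIDI 78).
64 − 78 = -14, so the two pitches are 14 semitones apart.

-14 semitones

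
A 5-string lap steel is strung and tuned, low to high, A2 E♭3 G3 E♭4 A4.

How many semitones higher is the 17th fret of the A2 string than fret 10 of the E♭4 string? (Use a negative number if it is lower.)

A2 at fret 17 → D4 (MIDI 62); E♭4 at fret 10 → D♭5 (MIDI 73).
62 − 73 = -11, so the two pitches are 11 semitones apart.

-11 semitones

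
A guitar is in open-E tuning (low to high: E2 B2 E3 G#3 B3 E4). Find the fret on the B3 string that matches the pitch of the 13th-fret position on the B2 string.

1

B2 at fret 13 is B2 + 13 semitones = C4.
The open B3 string is 12 semitones above the open B2, so the same pitch on the B3 string lies at fret 13 − 12 = 1.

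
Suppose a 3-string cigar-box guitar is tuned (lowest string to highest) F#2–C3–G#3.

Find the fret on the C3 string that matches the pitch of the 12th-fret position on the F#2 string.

F#2 at fret 12 is F#2 + 12 semitones = F#3.
The open C3 string is 6 semitones above the open F#2, so the same pitch on the C3 string lies at fret 12 − 6 = 6.

6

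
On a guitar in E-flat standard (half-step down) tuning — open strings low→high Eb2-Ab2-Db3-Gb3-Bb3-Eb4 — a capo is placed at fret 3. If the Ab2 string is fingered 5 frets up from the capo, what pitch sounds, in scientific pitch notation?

E3

The capo raises the open Ab2 by 3 semitones to B2; fretting 5 more gives Ab2 + 3 + 5 = Ab2 + 8 semitones = E3.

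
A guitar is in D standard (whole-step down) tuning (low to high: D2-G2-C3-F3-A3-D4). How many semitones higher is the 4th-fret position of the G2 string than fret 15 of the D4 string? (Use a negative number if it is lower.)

-30 semitones

G2 at fret 4 → B2 (MIDI 47); D4 at fret 15 → F5 (MIDI 77).
47 − 77 = -30, so the two pitches are 30 semitones apart.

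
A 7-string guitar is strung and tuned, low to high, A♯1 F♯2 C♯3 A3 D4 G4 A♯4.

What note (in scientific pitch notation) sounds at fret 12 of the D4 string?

The open D4 string plus 12 semitones: D–D#–E–F–…–C–C#–D.
The walk passes from B into C once, so the octave number goes from 4 to 5.

D5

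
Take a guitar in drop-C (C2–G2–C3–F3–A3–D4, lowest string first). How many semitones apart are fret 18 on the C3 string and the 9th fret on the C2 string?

21 semitones

C3 at fret 18 → F#4 (MIDI 66); C2 at fret 9 → A2 (MIDI 45).
66 − 45 = 21, so the two pitches are 21 semitones apart, with F#4 the higher.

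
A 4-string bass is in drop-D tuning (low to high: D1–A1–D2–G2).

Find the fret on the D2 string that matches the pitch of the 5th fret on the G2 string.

10

Fret 5 on G2 is MIDI 43 + 5 = 48 (C3). On the D2 string (open MIDI 38), that pitch is 48 − 38 = fret 10.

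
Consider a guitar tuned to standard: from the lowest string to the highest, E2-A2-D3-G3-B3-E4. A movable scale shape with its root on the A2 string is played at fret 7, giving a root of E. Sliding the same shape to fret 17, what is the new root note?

Moving from fret 7 to fret 17 shifts the root by 10 semitones.
E up 10 semitones is D.

D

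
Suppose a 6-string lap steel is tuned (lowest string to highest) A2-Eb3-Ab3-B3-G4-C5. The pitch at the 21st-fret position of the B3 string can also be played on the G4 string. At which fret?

B3 at fret 21 is B3 + 21 semitones = Ab5.
The open G4 string is 8 semitones above the open B3, so the same pitch on the G4 string lies at fret 21 − 8 = 13.

13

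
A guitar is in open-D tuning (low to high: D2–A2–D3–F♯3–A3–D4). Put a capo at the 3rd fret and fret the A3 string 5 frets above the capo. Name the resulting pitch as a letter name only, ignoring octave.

F

The capo raises the open A3 by 3 semitones to C4; fretting 5 more gives A3 + 3 + 5 = A3 + 8 semitones, landing on F.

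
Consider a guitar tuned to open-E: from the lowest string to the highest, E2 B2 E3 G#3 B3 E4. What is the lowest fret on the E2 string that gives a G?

3

From E2, count semitones up the chromatic scale until reaching G: E–F–F#–G — 3 steps.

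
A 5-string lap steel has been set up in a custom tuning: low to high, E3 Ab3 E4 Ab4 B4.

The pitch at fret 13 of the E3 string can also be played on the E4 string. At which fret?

Fret 13 on E3 is MIDI 52 + 13 = 65 (F4). On the E4 string (open MIDI 64), that pitch is 65 − 64 = fret 1.

1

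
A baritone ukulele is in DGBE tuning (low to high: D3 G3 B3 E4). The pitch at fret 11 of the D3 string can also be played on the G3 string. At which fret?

D3 at fret 11 is D3 + 11 semitones = C#4.
The open G3 string is 5 semitones above the open D3, so the same pitch on the G3 string lies at fret 11 − 5 = 6.

6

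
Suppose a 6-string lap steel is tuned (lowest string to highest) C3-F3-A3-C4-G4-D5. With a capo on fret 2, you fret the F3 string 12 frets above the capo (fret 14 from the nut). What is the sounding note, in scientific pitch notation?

G4

The capo raises the open F3 by 2 semitones to G3; fretting 12 more gives F3 + 2 + 12 = F3 + 14 semitones = G4.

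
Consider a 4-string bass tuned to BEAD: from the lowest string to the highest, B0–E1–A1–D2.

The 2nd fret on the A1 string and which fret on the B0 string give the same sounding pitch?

12

Fret 2 on A1 is MIDI 33 + 2 = 35 (B1). On the B0 string (open MIDI 23), that pitch is 35 − 23 = fret 12.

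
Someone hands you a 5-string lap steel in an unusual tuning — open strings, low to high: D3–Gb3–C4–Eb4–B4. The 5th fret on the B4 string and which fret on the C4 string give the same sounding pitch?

16

Fret 5 on B4 is MIDI 71 + 5 = 76 (E5). On the C4 string (open MIDI 60), that pitch is 76 − 60 = fret 16.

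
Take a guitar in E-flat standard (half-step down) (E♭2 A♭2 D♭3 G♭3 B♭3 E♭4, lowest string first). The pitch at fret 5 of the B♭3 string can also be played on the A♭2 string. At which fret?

B♭3 at fret 5 is B♭3 + 5 semitones = E♭4.
The open A♭2 string is 14 semitones below the open B♭3, so the same pitch on the A♭2 string lies at fret 5 + 14 = 19.

19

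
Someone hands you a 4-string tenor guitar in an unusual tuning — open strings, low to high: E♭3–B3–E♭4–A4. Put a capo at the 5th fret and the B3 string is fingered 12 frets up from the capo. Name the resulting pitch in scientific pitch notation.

The capo raises the open B3 by 5 semitones to E4; fretting 12 more gives B3 + 5 + 12 = B3 + 17 semitones = E5.

E5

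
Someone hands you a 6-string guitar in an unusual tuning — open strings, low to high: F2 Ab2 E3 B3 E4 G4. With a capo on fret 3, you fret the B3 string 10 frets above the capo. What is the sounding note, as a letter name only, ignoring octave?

The capo raises the open B3 by 3 semitones to D4; fretting 10 more gives B3 + 3 + 10 = B3 + 13 semitones, landing on C.

C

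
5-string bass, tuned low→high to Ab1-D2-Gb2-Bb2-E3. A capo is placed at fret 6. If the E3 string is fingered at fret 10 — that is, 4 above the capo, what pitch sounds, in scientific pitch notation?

D4

The capo raises the open E3 by 6 semitones to Bb3; fretting 4 more gives E3 + 6 + 4 = E3 + 10 semitones = D4.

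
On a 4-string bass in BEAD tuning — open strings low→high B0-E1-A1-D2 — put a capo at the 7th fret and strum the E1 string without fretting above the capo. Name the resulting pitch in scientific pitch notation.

The capo raises the open E1 by 7 semitones to B1; fretting 0 more gives E1 + 7 + 0 = E1 + 7 semitones = B1.

B1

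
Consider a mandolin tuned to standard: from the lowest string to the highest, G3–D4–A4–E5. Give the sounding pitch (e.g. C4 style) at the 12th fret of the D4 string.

D5

Each fret is one semitone, so D4 + 12 = D5.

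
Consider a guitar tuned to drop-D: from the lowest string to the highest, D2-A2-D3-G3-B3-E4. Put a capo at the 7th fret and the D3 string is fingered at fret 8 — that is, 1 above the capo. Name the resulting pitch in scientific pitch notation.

The capo raises the open D3 by 7 semitones to A3; fretting 1 more gives D3 + 7 + 1 = D3 + 8 semitones = A#3.
(Also written Bb.)

A#3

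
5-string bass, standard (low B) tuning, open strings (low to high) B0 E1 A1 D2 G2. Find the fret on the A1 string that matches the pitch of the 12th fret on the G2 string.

Fret 12 on G2 is MIDI 43 + 12 = 55 (G3). On the A1 string (open MIDI 33), that pitch is 55 − 33 = fret 22.

22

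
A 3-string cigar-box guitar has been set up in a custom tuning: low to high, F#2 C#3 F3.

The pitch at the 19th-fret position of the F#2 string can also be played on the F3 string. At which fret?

F#2 at fret 19 is F#2 + 19 semitones = C#4.
The open F3 string is 11 semitones above the open F#2, so the same pitch on the F3 string lies at fret 19 − 11 = 8.

8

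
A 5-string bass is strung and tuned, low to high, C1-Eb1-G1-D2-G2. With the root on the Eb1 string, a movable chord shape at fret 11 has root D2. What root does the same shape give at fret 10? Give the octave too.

Db2

Moving from fret 11 to fret 10 shifts the root by -1 semitone.
D2 down 1 semitone is Db2.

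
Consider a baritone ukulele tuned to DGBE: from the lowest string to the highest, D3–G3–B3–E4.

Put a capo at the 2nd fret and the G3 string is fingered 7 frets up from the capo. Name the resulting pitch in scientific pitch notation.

E4

The capo raises the open G3 by 2 semitones to A3; fretting 7 more gives G3 + 2 + 7 = G3 + 9 semitones = E4.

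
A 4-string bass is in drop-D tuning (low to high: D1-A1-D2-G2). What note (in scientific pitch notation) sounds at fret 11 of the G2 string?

F♯3

Each fret is one semitone, so G2 + 11 = F♯3.
(Equivalently spelled G♭3.)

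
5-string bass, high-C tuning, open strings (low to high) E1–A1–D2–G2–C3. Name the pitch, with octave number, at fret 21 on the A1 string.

A1 is MIDI 33. Adding 21 gives 54, which is F♯3.

F♯3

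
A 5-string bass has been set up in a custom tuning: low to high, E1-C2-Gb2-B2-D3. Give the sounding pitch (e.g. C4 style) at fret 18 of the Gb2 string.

The open Gb2 string plus 18 semitones: Gb–G–Ab–A–…–Bb–B–C.
The walk passes from B into C 2 times, so the octave number goes from 2 to 4.

C4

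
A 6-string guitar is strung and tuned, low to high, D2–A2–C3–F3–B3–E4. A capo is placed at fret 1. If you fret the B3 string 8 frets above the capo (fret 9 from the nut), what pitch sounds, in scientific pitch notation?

G♯4

The capo raises the open B3 by 1 semitone to C4; fretting 8 more gives B3 + 1 + 8 = B3 + 9 semitones = G♯4.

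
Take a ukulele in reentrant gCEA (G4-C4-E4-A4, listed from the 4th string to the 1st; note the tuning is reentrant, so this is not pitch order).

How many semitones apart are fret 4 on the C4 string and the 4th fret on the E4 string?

4 semitones

C4 at fret 4 → E4 (MIDI 64); E4 at fret 4 → G#4 (MIDI 68).
64 − 68 = -4, so the two pitches are 4 semitones apart, with G#4 the higher.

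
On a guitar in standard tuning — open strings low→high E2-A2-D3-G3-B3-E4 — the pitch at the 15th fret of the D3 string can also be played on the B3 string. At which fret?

D3 at fret 15 is D3 + 15 semitones = F4.
The open B3 string is 9 semitones above the open D3, so the same pitch on the B3 string lies at fret 15 − 9 = 6.

6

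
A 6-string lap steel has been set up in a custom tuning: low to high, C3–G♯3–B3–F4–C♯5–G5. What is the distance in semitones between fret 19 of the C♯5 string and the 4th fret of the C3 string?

C♯5 at fret 19 → G♯6 (MIDI 92); C3 at fret 4 → E3 (MIDI 52).
92 − 52 = 40, so the two pitches are 40 semitones apart, with G♯6 the higher.

40 semitones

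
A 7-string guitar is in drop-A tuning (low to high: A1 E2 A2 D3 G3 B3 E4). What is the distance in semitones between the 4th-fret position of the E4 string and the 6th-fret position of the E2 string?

22 semitones

E4 at fret 4 → G♯4 (MIDI 68); E2 at fret 6 → A♯2 (MIDI 46).
68 − 46 = 22, so the two pitches are 22 semitones apart, with G♯4 the higher.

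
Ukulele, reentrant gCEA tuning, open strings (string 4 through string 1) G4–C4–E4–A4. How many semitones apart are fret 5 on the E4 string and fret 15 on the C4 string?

6 semitones

E4 at fret 5 → A4 (MIDI 69); C4 at fret 15 → D♯5 (MIDI 75).
69 − 75 = -6, so the two pitches are 6 semitones apart, with D♯5 the higher.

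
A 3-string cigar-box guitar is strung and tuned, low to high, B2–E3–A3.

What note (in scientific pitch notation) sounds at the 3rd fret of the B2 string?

D3

Each fret is one semitone, so B2 + 3 = D3.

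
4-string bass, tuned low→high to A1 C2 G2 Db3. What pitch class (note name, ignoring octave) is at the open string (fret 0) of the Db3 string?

Fret 0 is the open string itself, so the pitch is just Db.
(Equivalently spelled C#.)

Db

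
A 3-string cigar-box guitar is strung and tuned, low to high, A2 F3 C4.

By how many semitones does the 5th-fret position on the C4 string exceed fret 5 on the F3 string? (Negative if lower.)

7 semitones

C4 at fret 5 → F4 (MIDI 65); F3 at fret 5 → Bb3 (MIDI 58).
65 − 58 = 7, so the two pitches are 7 semitones apart.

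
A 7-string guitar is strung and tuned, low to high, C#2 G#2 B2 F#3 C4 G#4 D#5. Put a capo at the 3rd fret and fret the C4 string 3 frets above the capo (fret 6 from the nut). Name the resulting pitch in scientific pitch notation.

The capo raises the open C4 by 3 semitones to D#4; fretting 3 more gives C4 + 3 + 3 = C4 + 6 semitones = F#4.
(Also written Gb.)

F#4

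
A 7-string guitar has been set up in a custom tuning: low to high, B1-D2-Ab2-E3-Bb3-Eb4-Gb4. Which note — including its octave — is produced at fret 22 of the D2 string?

C4

Each fret is one semitone, so D2 + 22 = C4.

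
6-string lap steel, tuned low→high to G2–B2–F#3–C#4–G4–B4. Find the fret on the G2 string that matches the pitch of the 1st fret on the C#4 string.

19

C#4 at fret 1 is C#4 + 1 semitone = D4.
The open G2 string is 18 semitones below the open C#4, so the same pitch on the G2 string lies at fret 1 + 18 = 19.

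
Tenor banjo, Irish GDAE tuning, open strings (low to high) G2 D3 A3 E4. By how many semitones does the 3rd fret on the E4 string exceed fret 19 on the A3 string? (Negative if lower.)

-9 semitones

E4 at fret 3 → G4 (MIDI 67); A3 at fret 19 → E5 (MIDI 76).
67 − 76 = -9, so the two pitches are 9 semitones apart.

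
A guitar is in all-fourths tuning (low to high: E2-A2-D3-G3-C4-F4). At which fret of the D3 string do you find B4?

B4 is 21 semitones above the open D3 (D–D#–E–F–…–A–A#–B), so it sits at fret 21.

21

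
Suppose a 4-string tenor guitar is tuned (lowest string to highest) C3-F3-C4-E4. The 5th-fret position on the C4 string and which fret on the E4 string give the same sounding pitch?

C4 at fret 5 is C4 + 5 semitones = F4.
The open E4 string is 4 semitones above the open C4, so the same pitch on the E4 string lies at fret 5 − 4 = 1.

1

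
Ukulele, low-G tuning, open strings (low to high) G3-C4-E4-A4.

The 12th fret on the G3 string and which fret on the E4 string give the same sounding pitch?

Fret 12 on G3 is MIDI 55 + 12 = 67 (G4). On the E4 string (open MIDI 64), that pitch is 67 − 64 = fret 3.

3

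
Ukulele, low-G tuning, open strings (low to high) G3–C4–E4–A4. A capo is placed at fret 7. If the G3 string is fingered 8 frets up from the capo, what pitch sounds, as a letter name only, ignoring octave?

A#

The capo raises the open G3 by 7 semitones to D4; fretting 8 more gives G3 + 7 + 8 = G3 + 15 semitones, landing on A#.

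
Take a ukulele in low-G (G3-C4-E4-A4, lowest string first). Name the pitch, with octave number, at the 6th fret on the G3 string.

G3 is MIDI 55. Adding 6 gives 61, which is C♯4.
(Equivalently spelled D♭4.)

C♯4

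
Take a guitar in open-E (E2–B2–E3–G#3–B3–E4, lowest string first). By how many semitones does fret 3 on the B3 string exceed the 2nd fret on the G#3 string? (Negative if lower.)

4 semitones

B3 at fret 3 → D4 (MIDI 62); G#3 at fret 2 → A#3 (MIDI 58).
62 − 58 = 4, so the two pitches are 4 semitones apart.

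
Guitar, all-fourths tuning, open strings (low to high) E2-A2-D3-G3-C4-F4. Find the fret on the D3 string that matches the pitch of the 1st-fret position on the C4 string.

Fret 1 on C4 is MIDI 60 + 1 = 61 (C♯4). On the D3 string (open MIDI 50), that pitch is 61 − 50 = fret 11.

11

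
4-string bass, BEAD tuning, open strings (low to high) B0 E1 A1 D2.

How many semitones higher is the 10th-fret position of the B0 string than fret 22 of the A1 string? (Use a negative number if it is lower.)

-22 semitones

B0 at fret 10 → A1 (MIDI 33); A1 at fret 22 → G3 (MIDI 55).
33 − 55 = -22, so the two pitches are 22 semitones apart.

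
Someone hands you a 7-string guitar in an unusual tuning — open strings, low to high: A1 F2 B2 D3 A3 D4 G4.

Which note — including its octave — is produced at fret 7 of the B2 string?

B2 is MIDI 47. Adding 7 gives 54, which is G♭3.

G♭3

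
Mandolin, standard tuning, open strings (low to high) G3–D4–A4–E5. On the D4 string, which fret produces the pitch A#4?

A#4 is 8 semitones above the open D4 (D–D#–E–F–F#–G–G#–A–A#), so it sits at fret 8.

8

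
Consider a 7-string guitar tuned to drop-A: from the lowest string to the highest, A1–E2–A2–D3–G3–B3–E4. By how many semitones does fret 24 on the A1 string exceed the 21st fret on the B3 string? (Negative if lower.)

-23 semitones

A1 at fret 24 → A3 (MIDI 57); B3 at fret 21 → G#5 (MIDI 80).
57 − 80 = -23, so the two pitches are 23 semitones apart.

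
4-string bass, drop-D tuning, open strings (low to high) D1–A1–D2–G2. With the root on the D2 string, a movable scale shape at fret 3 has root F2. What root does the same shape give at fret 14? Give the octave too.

Moving from fret 3 to fret 14 shifts the root by 11 semitones.
F2 up 11 semitones is E3.

E3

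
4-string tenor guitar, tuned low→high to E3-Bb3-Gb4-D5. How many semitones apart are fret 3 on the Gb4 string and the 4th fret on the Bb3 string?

7 semitones

Gb4 at fret 3 → A4 (MIDI 69); Bb3 at fret 4 → D4 (MIDI 62).
69 − 62 = 7, so the two pitches are 7 semitones apart, with A4 the higher.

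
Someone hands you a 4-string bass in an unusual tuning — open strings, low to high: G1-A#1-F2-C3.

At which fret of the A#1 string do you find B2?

B2 is 13 semitones above the open A#1 (A#–B–C–C#–…–A–A#–B), so it sits at fret 13.

13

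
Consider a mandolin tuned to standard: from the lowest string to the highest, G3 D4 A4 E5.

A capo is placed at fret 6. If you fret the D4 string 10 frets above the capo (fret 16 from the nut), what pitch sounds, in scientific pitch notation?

The capo raises the open D4 by 6 semitones to G#4; fretting 10 more gives D4 + 6 + 10 = D4 + 16 semitones = F#5.

F#5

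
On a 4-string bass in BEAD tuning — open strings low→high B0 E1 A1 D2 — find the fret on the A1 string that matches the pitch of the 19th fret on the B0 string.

Fret 19 on B0 is MIDI 23 + 19 = 42 (F♯2). On the A1 string (open MIDI 33), that pitch is 42 − 33 = fret 9.

9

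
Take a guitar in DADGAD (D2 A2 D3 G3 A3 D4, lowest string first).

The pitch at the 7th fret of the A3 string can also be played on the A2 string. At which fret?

19

A3 at fret 7 is A3 + 7 semitones = E4.
The open A2 string is 12 semitones below the open A3, so the same pitch on the A2 string lies at fret 7 + 12 = 19.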